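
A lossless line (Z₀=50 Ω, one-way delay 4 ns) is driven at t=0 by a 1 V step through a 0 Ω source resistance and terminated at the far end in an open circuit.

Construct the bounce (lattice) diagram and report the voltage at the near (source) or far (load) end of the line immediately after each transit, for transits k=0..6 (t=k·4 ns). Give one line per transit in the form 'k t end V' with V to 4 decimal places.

Γ_L=1.000000, Γ_S=-1.000000; launch V₁=1·50/50=1.000000
k=0 src: V=1.0000
k=1 load: inc=1.000000, refl=1.000000·1.000000=1.0000; V=0.000000+1.000000+1.000000=2.0000
k=2 src: inc=1.000000, refl=1.000000·-1.000000=-1.0000; V=1.000000+1.000000+-1.000000=1.0000
k=3 load: inc=-1.000000, refl=-1.000000·1.000000=-1.0000; V=2.000000+-1.000000+-1.000000=0.0000
k=4 src: inc=-1.000000, refl=-1.000000·-1.000000=1.0000; V=1.000000+-1.000000+1.000000=1.0000
k=5 load: inc=1.000000, refl=1.000000·1.000000=1.0000; V=0.000000+1.000000+1.000000=2.0000
k=6 src: inc=1.000000, refl=1.000000·-1.000000=-1.0000; V=1.000000+1.000000+-1.000000=1.0000

0 0 source 1.0000
1 4 load 2.0000
2 8 source 1.0000
3 12 load 0.0000
4 16 source 1.0000
5 20 load 2.0000
6 24 source 1.0000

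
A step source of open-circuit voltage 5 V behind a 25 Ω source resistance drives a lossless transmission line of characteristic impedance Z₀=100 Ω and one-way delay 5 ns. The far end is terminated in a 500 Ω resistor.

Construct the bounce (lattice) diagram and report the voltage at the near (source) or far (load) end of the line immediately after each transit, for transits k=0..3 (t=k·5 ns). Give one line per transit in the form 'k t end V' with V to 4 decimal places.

Γ_L=0.666667, Γ_S=-0.600000; launch V₁=5·100/125=4.000000
k=0 src: V=4.0000
k=1 load: inc=4.000000, refl=4.000000·0.666667=2.6667; V=0.000000+4.000000+2.666667=6.6667
k=2 src: inc=2.666667, refl=2.666667·-0.600000=-1.6000; V=4.000000+2.666667+-1.600000=5.0667
k=3 load: inc=-1.600000, refl=-1.600000·0.666667=-1.0667; V=6.666667+-1.600000+-1.066667=4.0000

0 0 source 4.0000
1 5 load 6.6667
2 10 source 5.0667
3 15 load 4.0000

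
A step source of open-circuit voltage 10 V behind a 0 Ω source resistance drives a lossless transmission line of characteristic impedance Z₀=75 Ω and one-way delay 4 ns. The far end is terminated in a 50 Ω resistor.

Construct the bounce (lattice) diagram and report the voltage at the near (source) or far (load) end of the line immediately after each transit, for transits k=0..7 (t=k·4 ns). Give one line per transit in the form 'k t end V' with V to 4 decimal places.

0 0 source 10.0000
1 4 load 8.0000
2 8 source 10.0000
3 12 load 9.6000
4 16 source 10.0000
5 20 load 9.9200
6 24 source 10.0000
7 28 load 9.9840

Γ_L=-0.200000, Γ_S=-1.000000; launch V₁=10·75/75=10.000000
k=0 src: V=10.0000
k=1 load: inc=10.000000, refl=10.000000·-0.200000=-2.0000; V=0.000000+10.000000+-2.000000=8.0000
k=2 src: inc=-2.000000, refl=-2.000000·-1.000000=2.0000; V=10.000000+-2.000000+2.000000=10.0000
k=3 load: inc=2.000000, refl=2.000000·-0.200000=-0.4000; V=8.000000+2.000000+-0.400000=9.6000
k=4 src: inc=-0.400000, refl=-0.400000·-1.000000=0.4000; V=10.000000+-0.400000+0.400000=10.0000
k=5 load: inc=0.400000, refl=0.400000·-0.200000=-0.0800; V=9.600000+0.400000+-0.080000=9.9200
k=6 src: inc=-0.080000, refl=-0.080000·-1.000000=0.0800; V=10.000000+-0.080000+0.080000=10.0000
k=7 load: inc=0.080000, refl=0.080000·-0.200000=-0.0160; V=9.920000+0.080000+-0.016000=9.9840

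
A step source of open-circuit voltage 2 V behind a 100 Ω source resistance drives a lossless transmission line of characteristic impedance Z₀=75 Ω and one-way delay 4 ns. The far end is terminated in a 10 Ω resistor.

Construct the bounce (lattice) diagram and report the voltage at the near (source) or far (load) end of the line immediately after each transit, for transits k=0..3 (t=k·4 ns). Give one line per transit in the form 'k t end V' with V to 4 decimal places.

Γ_L=-0.764706, Γ_S=0.142857; launch V₁=2·75/175=0.857143
k=0 src: V=0.8571
k=1 load: inc=0.857143, refl=0.857143·-0.764706=-0.6555; V=0.000000+0.857143+-0.655462=0.2017
k=2 src: inc=-0.655462, refl=-0.655462·0.142857=-0.0936; V=0.857143+-0.655462+-0.093637=0.1080
k=3 load: inc=-0.093637, refl=-0.093637·-0.764706=0.0716; V=0.201681+-0.093637+0.071605=0.1796

0 0 source 0.8571
1 4 load 0.2017
2 8 source 0.1080
3 12 load 0.1796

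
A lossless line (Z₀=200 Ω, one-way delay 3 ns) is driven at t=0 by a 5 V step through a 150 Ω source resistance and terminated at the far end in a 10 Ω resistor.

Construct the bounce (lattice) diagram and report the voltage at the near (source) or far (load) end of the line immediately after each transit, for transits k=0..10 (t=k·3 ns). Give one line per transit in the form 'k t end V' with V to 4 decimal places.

0 0 source 2.8571
1 3 load 0.2721
2 6 source 0.6414
3 9 load 0.3073
4 12 source 0.3550
5 15 load 0.3118
6 18 source 0.3180
7 21 load 0.3124
8 24 source 0.3132
9 27 load 0.3125
10 30 source 0.3126

Γ_L=-0.904762, Γ_S=-0.142857; launch V₁=5·200/350=2.857143
k=0 src: V=2.8571
k=1 load: inc=2.857143, refl=2.857143·-0.904762=-2.5850; V=0.000000+2.857143+-2.585034=0.2721
k=2 src: inc=-2.585034, refl=-2.585034·-0.142857=0.3693; V=2.857143+-2.585034+0.369291=0.6414
k=3 load: inc=0.369291, refl=0.369291·-0.904762=-0.3341; V=0.272109+0.369291+-0.334120=0.3073
k=4 src: inc=-0.334120, refl=-0.334120·-0.142857=0.0477; V=0.641399+-0.334120+0.047731=0.3550
k=5 load: inc=0.047731, refl=0.047731·-0.904762=-0.0432; V=0.307279+0.047731+-0.043186=0.3118
k=6 src: inc=-0.043186, refl=-0.043186·-0.142857=0.0062; V=0.355011+-0.043186+0.006169=0.3180
k=7 load: inc=0.006169, refl=0.006169·-0.904762=-0.0056; V=0.311825+0.006169+-0.005582=0.3124
k=8 src: inc=-0.005582, refl=-0.005582·-0.142857=0.0008; V=0.317995+-0.005582+0.000797=0.3132
k=9 load: inc=0.000797, refl=0.000797·-0.904762=-0.0007; V=0.312413+0.000797+-0.000721=0.3125
k=10 src: inc=-0.000721, refl=-0.000721·-0.142857=0.0001; V=0.313210+-0.000721+0.000103=0.3126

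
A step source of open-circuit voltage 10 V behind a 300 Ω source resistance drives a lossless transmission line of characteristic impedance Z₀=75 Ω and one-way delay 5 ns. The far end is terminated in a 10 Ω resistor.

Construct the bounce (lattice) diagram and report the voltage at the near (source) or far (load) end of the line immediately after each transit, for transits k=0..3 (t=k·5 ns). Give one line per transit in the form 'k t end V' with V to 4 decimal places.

Γ_L=-0.764706, Γ_S=0.600000; launch V₁=10·75/375=2.000000
k=0 src: V=2.0000
k=1 load: inc=2.000000, refl=2.000000·-0.764706=-1.5294; V=0.000000+2.000000+-1.529412=0.4706
k=2 src: inc=-1.529412, refl=-1.529412·0.600000=-0.9176; V=2.000000+-1.529412+-0.917647=-0.4471
k=3 load: inc=-0.917647, refl=-0.917647·-0.764706=0.7017; V=0.470588+-0.917647+0.701730=0.2547

0 0 source 2.0000
1 5 load 0.4706
2 10 source -0.4471
3 15 load 0.2547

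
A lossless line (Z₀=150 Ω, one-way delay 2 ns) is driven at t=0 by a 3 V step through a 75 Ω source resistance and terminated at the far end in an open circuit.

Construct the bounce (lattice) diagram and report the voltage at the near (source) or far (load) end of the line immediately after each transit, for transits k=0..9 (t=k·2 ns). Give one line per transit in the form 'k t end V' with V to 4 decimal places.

0 0 source 2.0000
1 2 load 4.0000
2 4 source 3.3333
3 6 load 2.6667
4 8 source 2.8889
5 10 load 3.1111
6 12 source 3.0370
7 14 load 2.9630
8 16 source 2.9877
9 18 load 3.0123

Γ_L=1.000000, Γ_S=-0.333333; launch V₁=3·150/225=2.000000
k=0 src: V=2.0000
k=1 load: inc=2.000000, refl=2.000000·1.000000=2.0000; V=0.000000+2.000000+2.000000=4.0000
k=2 src: inc=2.000000, refl=2.000000·-0.333333=-0.6667; V=2.000000+2.000000+-0.666667=3.3333
k=3 load: inc=-0.666667, refl=-0.666667·1.000000=-0.6667; V=4.000000+-0.666667+-0.666667=2.6667
k=4 src: inc=-0.666667, refl=-0.666667·-0.333333=0.2222; V=3.333333+-0.666667+0.222222=2.8889
k=5 load: inc=0.222222, refl=0.222222·1.000000=0.2222; V=2.666667+0.222222+0.222222=3.1111
k=6 src: inc=0.222222, refl=0.222222·-0.333333=-0.0741; V=2.888889+0.222222+-0.074074=3.0370
k=7 load: inc=-0.074074, refl=-0.074074·1.000000=-0.0741; V=3.111111+-0.074074+-0.074074=2.9630
k=8 src: inc=-0.074074, refl=-0.074074·-0.333333=0.0247; V=3.037037+-0.074074+0.024691=2.9877
k=9 load: inc=0.024691, refl=0.024691·1.000000=0.0247; V=2.962963+0.024691+0.024691=3.0123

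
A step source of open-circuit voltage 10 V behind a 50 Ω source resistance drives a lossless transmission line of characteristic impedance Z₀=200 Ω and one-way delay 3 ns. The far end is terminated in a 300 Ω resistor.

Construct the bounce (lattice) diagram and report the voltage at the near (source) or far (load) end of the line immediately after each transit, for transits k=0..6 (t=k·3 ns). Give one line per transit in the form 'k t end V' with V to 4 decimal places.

0 0 source 8.0000
1 3 load 9.6000
2 6 source 8.6400
3 9 load 8.4480
4 12 source 8.5632
5 15 load 8.5862
6 18 source 8.5724

Γ_L=0.200000, Γ_S=-0.600000; launch V₁=10·200/250=8.000000
k=0 src: V=8.0000
k=1 load: inc=8.000000, refl=8.000000·0.200000=1.6000; V=0.000000+8.000000+1.600000=9.6000
k=2 src: inc=1.600000, refl=1.600000·-0.600000=-0.9600; V=8.000000+1.600000+-0.960000=8.6400
k=3 load: inc=-0.960000, refl=-0.960000·0.200000=-0.1920; V=9.600000+-0.960000+-0.192000=8.4480
k=4 src: inc=-0.192000, refl=-0.192000·-0.600000=0.1152; V=8.640000+-0.192000+0.115200=8.5632
k=5 load: inc=0.115200, refl=0.115200·0.200000=0.0230; V=8.448000+0.115200+0.023040=8.5862
k=6 src: inc=0.023040, refl=0.023040·-0.600000=-0.0138; V=8.563200+0.023040+-0.013824=8.5724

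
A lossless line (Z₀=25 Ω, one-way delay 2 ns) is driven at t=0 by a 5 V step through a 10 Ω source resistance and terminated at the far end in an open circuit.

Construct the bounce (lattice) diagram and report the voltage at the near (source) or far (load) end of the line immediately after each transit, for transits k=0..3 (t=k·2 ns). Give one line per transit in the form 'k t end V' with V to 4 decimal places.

Γ_L=1.000000, Γ_S=-0.428571; launch V₁=5·25/35=3.571429
k=0 src: V=3.5714
k=1 load: inc=3.571429, refl=3.571429·1.000000=3.5714; V=0.000000+3.571429+3.571429=7.1429
k=2 src: inc=3.571429, refl=3.571429·-0.428571=-1.5306; V=3.571429+3.571429+-1.530612=5.6122
k=3 load: inc=-1.530612, refl=-1.530612·1.000000=-1.5306; V=7.142857+-1.530612+-1.530612=4.0816

0 0 source 3.5714
1 2 load 7.1429
2 4 source 5.6122
3 6 load 4.0816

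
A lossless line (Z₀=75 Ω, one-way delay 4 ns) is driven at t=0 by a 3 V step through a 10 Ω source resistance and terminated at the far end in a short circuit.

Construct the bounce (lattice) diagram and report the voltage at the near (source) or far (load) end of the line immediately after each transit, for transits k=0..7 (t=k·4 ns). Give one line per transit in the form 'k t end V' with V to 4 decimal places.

Γ_L=-1.000000, Γ_S=-0.764706; launch V₁=3·75/85=2.647059
k=0 src: V=2.6471
k=1 load: inc=2.647059, refl=2.647059·-1.000000=-2.6471; V=0.000000+2.647059+-2.647059=0.0000
k=2 src: inc=-2.647059, refl=-2.647059·-0.764706=2.0242; V=2.647059+-2.647059+2.024221=2.0242
k=3 load: inc=2.024221, refl=2.024221·-1.000000=-2.0242; V=0.000000+2.024221+-2.024221=0.0000
k=4 src: inc=-2.024221, refl=-2.024221·-0.764706=1.5479; V=2.024221+-2.024221+1.547934=1.5479
k=5 load: inc=1.547934, refl=1.547934·-1.000000=-1.5479; V=0.000000+1.547934+-1.547934=0.0000
k=6 src: inc=-1.547934, refl=-1.547934·-0.764706=1.1837; V=1.547934+-1.547934+1.183714=1.1837
k=7 load: inc=1.183714, refl=1.183714·-1.000000=-1.1837; V=0.000000+1.183714+-1.183714=0.0000

0 0 source 2.6471
1 4 load 0.0000
2 8 source 2.0242
3 12 load 0.0000
4 16 source 1.5479
5 20 load 0.0000
6 24 source 1.1837
7 28 load 0.0000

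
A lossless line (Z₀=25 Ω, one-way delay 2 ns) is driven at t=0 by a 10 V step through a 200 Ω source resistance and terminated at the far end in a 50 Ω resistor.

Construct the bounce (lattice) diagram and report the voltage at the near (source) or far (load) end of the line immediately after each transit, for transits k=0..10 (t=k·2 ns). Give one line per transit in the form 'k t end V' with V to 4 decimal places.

0 0 source 1.1111
1 2 load 1.4815
2 4 source 1.7695
3 6 load 1.8656
4 8 source 1.9403
5 10 load 1.9651
6 12 source 1.9845
7 14 load 1.9910
8 16 source 1.9960
9 18 load 1.9977
10 20 source 1.9990

Γ_L=0.333333, Γ_S=0.777778; launch V₁=10·25/225=1.111111
k=0 src: V=1.1111
k=1 load: inc=1.111111, refl=1.111111·0.333333=0.3704; V=0.000000+1.111111+0.370370=1.4815
k=2 src: inc=0.370370, refl=0.370370·0.777778=0.2881; V=1.111111+0.370370+0.288066=1.7695
k=3 load: inc=0.288066, refl=0.288066·0.333333=0.0960; V=1.481481+0.288066+0.096022=1.8656
k=4 src: inc=0.096022, refl=0.096022·0.777778=0.0747; V=1.769547+0.096022+0.074684=1.9403
k=5 load: inc=0.074684, refl=0.074684·0.333333=0.0249; V=1.865569+0.074684+0.024895=1.9651
k=6 src: inc=0.024895, refl=0.024895·0.777778=0.0194; V=1.940253+0.024895+0.019362=1.9845
k=7 load: inc=0.019362, refl=0.019362·0.333333=0.0065; V=1.965148+0.019362+0.006454=1.9910
k=8 src: inc=0.006454, refl=0.006454·0.777778=0.0050; V=1.984510+0.006454+0.005020=1.9960
k=9 load: inc=0.005020, refl=0.005020·0.333333=0.0017; V=1.990964+0.005020+0.001673=1.9977
k=10 src: inc=0.001673, refl=0.001673·0.777778=0.0013; V=1.995984+0.001673+0.001301=1.9990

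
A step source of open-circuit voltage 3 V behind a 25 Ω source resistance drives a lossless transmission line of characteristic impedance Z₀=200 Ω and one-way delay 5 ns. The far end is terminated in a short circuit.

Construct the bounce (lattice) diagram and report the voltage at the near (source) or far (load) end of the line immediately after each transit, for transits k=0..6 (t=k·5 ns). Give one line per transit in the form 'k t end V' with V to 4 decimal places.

Γ_L=-1.000000, Γ_S=-0.777778; launch V₁=3·200/225=2.666667
k=0 src: V=2.6667
k=1 load: inc=2.666667, refl=2.666667·-1.000000=-2.6667; V=0.000000+2.666667+-2.666667=0.0000
k=2 src: inc=-2.666667, refl=-2.666667·-0.777778=2.0741; V=2.666667+-2.666667+2.074074=2.0741
k=3 load: inc=2.074074, refl=2.074074·-1.000000=-2.0741; V=0.000000+2.074074+-2.074074=0.0000
k=4 src: inc=-2.074074, refl=-2.074074·-0.777778=1.6132; V=2.074074+-2.074074+1.613169=1.6132
k=5 load: inc=1.613169, refl=1.613169·-1.000000=-1.6132; V=0.000000+1.613169+-1.613169=0.0000
k=6 src: inc=-1.613169, refl=-1.613169·-0.777778=1.2547; V=1.613169+-1.613169+1.254687=1.2547

0 0 source 2.6667
1 5 load 0.0000
2 10 source 2.0741
3 15 load 0.0000
4 20 source 1.6132
5 25 load 0.0000
6 30 source 1.2547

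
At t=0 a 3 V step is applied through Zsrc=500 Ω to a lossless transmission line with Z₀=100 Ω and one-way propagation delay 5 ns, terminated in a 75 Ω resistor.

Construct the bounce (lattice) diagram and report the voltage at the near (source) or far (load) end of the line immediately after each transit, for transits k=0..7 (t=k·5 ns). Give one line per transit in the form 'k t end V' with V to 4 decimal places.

Γ_L=-0.142857, Γ_S=0.666667; launch V₁=3·100/600=0.500000
k=0 src: V=0.5000
k=1 load: inc=0.500000, refl=0.500000·-0.142857=-0.0714; V=0.000000+0.500000+-0.071429=0.4286
k=2 src: inc=-0.071429, refl=-0.071429·0.666667=-0.0476; V=0.500000+-0.071429+-0.047619=0.3810
k=3 load: inc=-0.047619, refl=-0.047619·-0.142857=0.0068; V=0.428571+-0.047619+0.006803=0.3878
k=4 src: inc=0.006803, refl=0.006803·0.666667=0.0045; V=0.380952+0.006803+0.004535=0.3923
k=5 load: inc=0.004535, refl=0.004535·-0.142857=-0.0006; V=0.387755+0.004535+-0.000648=0.3916
k=6 src: inc=-0.000648, refl=-0.000648·0.666667=-0.0004; V=0.392290+-0.000648+-0.000432=0.3912
k=7 load: inc=-0.000432, refl=-0.000432·-0.142857=0.0001; V=0.391642+-0.000432+0.000062=0.3913

0 0 source 0.5000
1 5 load 0.4286
2 10 source 0.3810
3 15 load 0.3878
4 20 source 0.3923
5 25 load 0.3916
6 30 source 0.3912
7 35 load 0.3913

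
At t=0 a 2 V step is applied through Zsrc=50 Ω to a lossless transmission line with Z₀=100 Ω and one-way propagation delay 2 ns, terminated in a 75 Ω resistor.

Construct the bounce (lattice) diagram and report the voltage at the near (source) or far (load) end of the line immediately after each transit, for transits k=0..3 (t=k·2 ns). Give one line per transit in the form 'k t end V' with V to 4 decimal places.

0 0 source 1.3333
1 2 load 1.1429
2 4 source 1.2063
3 6 load 1.1973

Γ_L=-0.142857, Γ_S=-0.333333; launch V₁=2·100/150=1.333333
k=0 src: V=1.3333
k=1 load: inc=1.333333, refl=1.333333·-0.142857=-0.1905; V=0.000000+1.333333+-0.190476=1.1429
k=2 src: inc=-0.190476, refl=-0.190476·-0.333333=0.0635; V=1.333333+-0.190476+0.063492=1.2063
k=3 load: inc=0.063492, refl=0.063492·-0.142857=-0.0091; V=1.142857+0.063492+-0.009070=1.1973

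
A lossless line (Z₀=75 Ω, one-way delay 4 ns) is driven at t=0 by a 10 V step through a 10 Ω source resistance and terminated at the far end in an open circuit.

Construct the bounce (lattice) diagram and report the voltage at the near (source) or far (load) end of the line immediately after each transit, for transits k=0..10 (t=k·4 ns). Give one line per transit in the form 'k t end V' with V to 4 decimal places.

0 0 source 8.8235
1 4 load 17.6471
2 8 source 10.8997
3 12 load 4.1522
4 16 source 9.3120
5 20 load 14.4718
6 24 source 10.5261
7 28 load 6.5804
8 32 source 9.5977
9 36 load 12.6150
10 40 source 10.3076

Γ_L=1.000000, Γ_S=-0.764706; launch V₁=10·75/85=8.823529
k=0 src: V=8.8235
k=1 load: inc=8.823529, refl=8.823529·1.000000=8.8235; V=0.000000+8.823529+8.823529=17.6471
k=2 src: inc=8.823529, refl=8.823529·-0.764706=-6.7474; V=8.823529+8.823529+-6.747405=10.8997
k=3 load: inc=-6.747405, refl=-6.747405·1.000000=-6.7474; V=17.647059+-6.747405+-6.747405=4.1522
k=4 src: inc=-6.747405, refl=-6.747405·-0.764706=5.1598; V=10.899654+-6.747405+5.159780=9.3120
k=5 load: inc=5.159780, refl=5.159780·1.000000=5.1598; V=4.152249+5.159780+5.159780=14.4718
k=6 src: inc=5.159780, refl=5.159780·-0.764706=-3.9457; V=9.312029+5.159780+-3.945714=10.5261
k=7 load: inc=-3.945714, refl=-3.945714·1.000000=-3.9457; V=14.471809+-3.945714+-3.945714=6.5804
k=8 src: inc=-3.945714, refl=-3.945714·-0.764706=3.0173; V=10.526095+-3.945714+3.017311=9.5977
k=9 load: inc=3.017311, refl=3.017311·1.000000=3.0173; V=6.580381+3.017311+3.017311=12.6150
k=10 src: inc=3.017311, refl=3.017311·-0.764706=-2.3074; V=9.597692+3.017311+-2.307355=10.3076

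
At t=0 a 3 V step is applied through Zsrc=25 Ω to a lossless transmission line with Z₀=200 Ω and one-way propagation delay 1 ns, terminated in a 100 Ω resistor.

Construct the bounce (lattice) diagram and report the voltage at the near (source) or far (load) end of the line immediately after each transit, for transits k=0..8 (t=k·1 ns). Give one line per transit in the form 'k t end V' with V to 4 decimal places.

0 0 source 2.6667
1 1 load 1.7778
2 2 source 2.4691
3 3 load 2.2387
4 4 source 2.4179
5 5 load 2.3582
6 6 source 2.4046
7 7 load 2.3892
8 8 source 2.4012

Γ_L=-0.333333, Γ_S=-0.777778; launch V₁=3·200/225=2.666667
k=0 src: V=2.6667
k=1 load: inc=2.666667, refl=2.666667·-0.333333=-0.8889; V=0.000000+2.666667+-0.888889=1.7778
k=2 src: inc=-0.888889, refl=-0.888889·-0.777778=0.6914; V=2.666667+-0.888889+0.691358=2.4691
k=3 load: inc=0.691358, refl=0.691358·-0.333333=-0.2305; V=1.777778+0.691358+-0.230453=2.2387
k=4 src: inc=-0.230453, refl=-0.230453·-0.777778=0.1792; V=2.469136+-0.230453+0.179241=2.4179
k=5 load: inc=0.179241, refl=0.179241·-0.333333=-0.0597; V=2.238683+0.179241+-0.059747=2.3582
k=6 src: inc=-0.059747, refl=-0.059747·-0.777778=0.0465; V=2.417924+-0.059747+0.046470=2.4046
k=7 load: inc=0.046470, refl=0.046470·-0.333333=-0.0155; V=2.358177+0.046470+-0.015490=2.3892
k=8 src: inc=-0.015490, refl=-0.015490·-0.777778=0.0120; V=2.404647+-0.015490+0.012048=2.4012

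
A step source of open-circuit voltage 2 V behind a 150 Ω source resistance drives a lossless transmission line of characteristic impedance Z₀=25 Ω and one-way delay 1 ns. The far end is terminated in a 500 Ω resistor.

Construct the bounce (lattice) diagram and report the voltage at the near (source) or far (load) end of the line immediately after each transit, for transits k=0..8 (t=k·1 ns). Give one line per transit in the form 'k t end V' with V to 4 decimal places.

Γ_L=0.904762, Γ_S=0.714286; launch V₁=2·25/175=0.285714
k=0 src: V=0.2857
k=1 load: inc=0.285714, refl=0.285714·0.904762=0.2585; V=0.000000+0.285714+0.258503=0.5442
k=2 src: inc=0.258503, refl=0.258503·0.714286=0.1846; V=0.285714+0.258503+0.184645=0.7289
k=3 load: inc=0.184645, refl=0.184645·0.904762=0.1671; V=0.544218+0.184645+0.167060=0.8959
k=4 src: inc=0.167060, refl=0.167060·0.714286=0.1193; V=0.728863+0.167060+0.119329=1.0153
k=5 load: inc=0.119329, refl=0.119329·0.904762=0.1080; V=0.895923+0.119329+0.107964=1.1232
k=6 src: inc=0.107964, refl=0.107964·0.714286=0.0771; V=1.015252+0.107964+0.077117=1.2003
k=7 load: inc=0.077117, refl=0.077117·0.904762=0.0698; V=1.123216+0.077117+0.069773=1.2701
k=8 src: inc=0.069773, refl=0.069773·0.714286=0.0498; V=1.200333+0.069773+0.049838=1.3199

0 0 source 0.2857
1 1 load 0.5442
2 2 source 0.7289
3 3 load 0.8959
4 4 source 1.0153
5 5 load 1.1232
6 6 source 1.2003
7 7 load 1.2701
8 8 source 1.3199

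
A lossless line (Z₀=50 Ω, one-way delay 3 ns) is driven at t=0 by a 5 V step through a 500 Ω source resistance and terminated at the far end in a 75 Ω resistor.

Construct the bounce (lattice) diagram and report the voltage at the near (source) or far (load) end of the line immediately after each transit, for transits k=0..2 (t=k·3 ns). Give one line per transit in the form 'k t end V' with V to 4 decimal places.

0 0 source 0.4545
1 3 load 0.5455
2 6 source 0.6198

Γ_L=0.200000, Γ_S=0.818182; launch V₁=5·50/550=0.454545
k=0 src: V=0.4545
k=1 load: inc=0.454545, refl=0.454545·0.200000=0.0909; V=0.000000+0.454545+0.090909=0.5455
k=2 src: inc=0.090909, refl=0.090909·0.818182=0.0744; V=0.454545+0.090909+0.074380=0.6198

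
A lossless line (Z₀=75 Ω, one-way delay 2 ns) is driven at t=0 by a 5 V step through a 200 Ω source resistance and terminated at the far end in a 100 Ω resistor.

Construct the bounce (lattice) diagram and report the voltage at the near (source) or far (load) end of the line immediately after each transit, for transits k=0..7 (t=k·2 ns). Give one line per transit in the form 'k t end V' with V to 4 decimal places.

Γ_L=0.142857, Γ_S=0.454545; launch V₁=5·75/275=1.363636
k=0 src: V=1.3636
k=1 load: inc=1.363636, refl=1.363636·0.142857=0.1948; V=0.000000+1.363636+0.194805=1.5584
k=2 src: inc=0.194805, refl=0.194805·0.454545=0.0885; V=1.363636+0.194805+0.088548=1.6470
k=3 load: inc=0.088548, refl=0.088548·0.142857=0.0126; V=1.558442+0.088548+0.012650=1.6596
k=4 src: inc=0.012650, refl=0.012650·0.454545=0.0057; V=1.646989+0.012650+0.005750=1.6654
k=5 load: inc=0.005750, refl=0.005750·0.142857=0.0008; V=1.659639+0.005750+0.000821=1.6662
k=6 src: inc=0.000821, refl=0.000821·0.454545=0.0004; V=1.665389+0.000821+0.000373=1.6666
k=7 load: inc=0.000373, refl=0.000373·0.142857=0.0001; V=1.666210+0.000373+0.000053=1.6666

0 0 source 1.3636
1 2 load 1.5584
2 4 source 1.6470
3 6 load 1.6596
4 8 source 1.6654
5 10 load 1.6662
6 12 source 1.6666
7 14 load 1.6666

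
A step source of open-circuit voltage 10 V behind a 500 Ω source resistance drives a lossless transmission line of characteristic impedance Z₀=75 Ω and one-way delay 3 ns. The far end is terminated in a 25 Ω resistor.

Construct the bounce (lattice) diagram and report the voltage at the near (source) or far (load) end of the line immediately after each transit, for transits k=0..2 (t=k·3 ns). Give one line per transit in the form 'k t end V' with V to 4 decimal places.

Γ_L=-0.500000, Γ_S=0.739130; launch V₁=10·75/575=1.304348
k=0 src: V=1.3043
k=1 load: inc=1.304348, refl=1.304348·-0.500000=-0.6522; V=0.000000+1.304348+-0.652174=0.6522
k=2 src: inc=-0.652174, refl=-0.652174·0.739130=-0.4820; V=1.304348+-0.652174+-0.482042=0.1701

0 0 source 1.3043
1 3 load 0.6522
2 6 source 0.1701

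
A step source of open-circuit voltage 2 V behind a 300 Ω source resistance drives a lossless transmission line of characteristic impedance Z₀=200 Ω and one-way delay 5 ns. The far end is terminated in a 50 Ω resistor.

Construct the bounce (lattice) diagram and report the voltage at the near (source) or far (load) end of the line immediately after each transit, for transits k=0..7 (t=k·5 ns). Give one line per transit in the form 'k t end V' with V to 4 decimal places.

0 0 source 0.8000
1 5 load 0.3200
2 10 source 0.2240
3 15 load 0.2816
4 20 source 0.2931
5 25 load 0.2862
6 30 source 0.2848
7 35 load 0.2857

Γ_L=-0.600000, Γ_S=0.200000; launch V₁=2·200/500=0.800000
k=0 src: V=0.8000
k=1 load: inc=0.800000, refl=0.800000·-0.600000=-0.4800; V=0.000000+0.800000+-0.480000=0.3200
k=2 src: inc=-0.480000, refl=-0.480000·0.200000=-0.0960; V=0.800000+-0.480000+-0.096000=0.2240
k=3 load: inc=-0.096000, refl=-0.096000·-0.600000=0.0576; V=0.320000+-0.096000+0.057600=0.2816
k=4 src: inc=0.057600, refl=0.057600·0.200000=0.0115; V=0.224000+0.057600+0.011520=0.2931
k=5 load: inc=0.011520, refl=0.011520·-0.600000=-0.0069; V=0.281600+0.011520+-0.006912=0.2862
k=6 src: inc=-0.006912, refl=-0.006912·0.200000=-0.0014; V=0.293120+-0.006912+-0.001382=0.2848
k=7 load: inc=-0.001382, refl=-0.001382·-0.600000=0.0008; V=0.286208+-0.001382+0.000829=0.2857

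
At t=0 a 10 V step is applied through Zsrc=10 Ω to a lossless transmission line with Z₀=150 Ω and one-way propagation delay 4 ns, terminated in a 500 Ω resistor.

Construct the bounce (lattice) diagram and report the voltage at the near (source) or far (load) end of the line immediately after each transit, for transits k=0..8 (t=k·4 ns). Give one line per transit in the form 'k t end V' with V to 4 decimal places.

Γ_L=0.538462, Γ_S=-0.875000; launch V₁=10·150/160=9.375000
k=0 src: V=9.3750
k=1 load: inc=9.375000, refl=9.375000·0.538462=5.0481; V=0.000000+9.375000+5.048077=14.4231
k=2 src: inc=5.048077, refl=5.048077·-0.875000=-4.4171; V=9.375000+5.048077+-4.417067=10.0060
k=3 load: inc=-4.417067, refl=-4.417067·0.538462=-2.3784; V=14.423077+-4.417067+-2.378421=7.6276
k=4 src: inc=-2.378421, refl=-2.378421·-0.875000=2.0811; V=10.006010+-2.378421+2.081118=9.7087
k=5 load: inc=2.081118, refl=2.081118·0.538462=1.1206; V=7.627589+2.081118+1.120602=10.8293
k=6 src: inc=1.120602, refl=1.120602·-0.875000=-0.9805; V=9.708707+1.120602+-0.980527=9.8488
k=7 load: inc=-0.980527, refl=-0.980527·0.538462=-0.5280; V=10.829309+-0.980527+-0.527976=9.3208
k=8 src: inc=-0.527976, refl=-0.527976·-0.875000=0.4620; V=9.848782+-0.527976+0.461979=9.7828

0 0 source 9.3750
1 4 load 14.4231
2 8 source 10.0060
3 12 load 7.6276
4 16 source 9.7087
5 20 load 10.8293
6 24 source 9.8488
7 28 load 9.3208
8 32 source 9.7828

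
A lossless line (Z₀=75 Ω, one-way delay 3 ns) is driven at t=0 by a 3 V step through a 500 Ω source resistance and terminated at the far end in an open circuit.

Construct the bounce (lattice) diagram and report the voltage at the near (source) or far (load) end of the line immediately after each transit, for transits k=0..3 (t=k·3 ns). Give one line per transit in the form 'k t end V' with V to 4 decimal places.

0 0 source 0.3913
1 3 load 0.7826
2 6 source 1.0718
3 9 load 1.3611

Γ_L=1.000000, Γ_S=0.739130; launch V₁=3·75/575=0.391304
k=0 src: V=0.3913
k=1 load: inc=0.391304, refl=0.391304·1.000000=0.3913; V=0.000000+0.391304+0.391304=0.7826
k=2 src: inc=0.391304, refl=0.391304·0.739130=0.2892; V=0.391304+0.391304+0.289225=1.0718
k=3 load: inc=0.289225, refl=0.289225·1.000000=0.2892; V=0.782609+0.289225+0.289225=1.3611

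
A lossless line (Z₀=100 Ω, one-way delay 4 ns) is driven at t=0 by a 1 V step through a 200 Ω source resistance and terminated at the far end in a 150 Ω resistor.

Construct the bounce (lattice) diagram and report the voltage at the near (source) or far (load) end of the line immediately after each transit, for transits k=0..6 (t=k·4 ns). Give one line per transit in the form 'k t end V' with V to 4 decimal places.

Γ_L=0.200000, Γ_S=0.333333; launch V₁=1·100/300=0.333333
k=0 src: V=0.3333
k=1 load: inc=0.333333, refl=0.333333·0.200000=0.0667; V=0.000000+0.333333+0.066667=0.4000
k=2 src: inc=0.066667, refl=0.066667·0.333333=0.0222; V=0.333333+0.066667+0.022222=0.4222
k=3 load: inc=0.022222, refl=0.022222·0.200000=0.0044; V=0.400000+0.022222+0.004444=0.4267
k=4 src: inc=0.004444, refl=0.004444·0.333333=0.0015; V=0.422222+0.004444+0.001481=0.4281
k=5 load: inc=0.001481, refl=0.001481·0.200000=0.0003; V=0.426667+0.001481+0.000296=0.4284
k=6 src: inc=0.000296, refl=0.000296·0.333333=0.0001; V=0.428148+0.000296+0.000099=0.4285

0 0 source 0.3333
1 4 load 0.4000
2 8 source 0.4222
3 12 load 0.4267
4 16 source 0.4281
5 20 load 0.4284
6 24 source 0.4285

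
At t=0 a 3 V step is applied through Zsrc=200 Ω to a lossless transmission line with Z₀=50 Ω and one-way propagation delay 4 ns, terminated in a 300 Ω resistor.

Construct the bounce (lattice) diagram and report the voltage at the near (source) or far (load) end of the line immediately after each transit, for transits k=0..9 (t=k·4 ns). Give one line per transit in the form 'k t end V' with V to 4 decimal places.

Γ_L=0.714286, Γ_S=0.600000; launch V₁=3·50/250=0.600000
k=0 src: V=0.6000
k=1 load: inc=0.600000, refl=0.600000·0.714286=0.4286; V=0.000000+0.600000+0.428571=1.0286
k=2 src: inc=0.428571, refl=0.428571·0.600000=0.2571; V=0.600000+0.428571+0.257143=1.2857
k=3 load: inc=0.257143, refl=0.257143·0.714286=0.1837; V=1.028571+0.257143+0.183673=1.4694
k=4 src: inc=0.183673, refl=0.183673·0.600000=0.1102; V=1.285714+0.183673+0.110204=1.5796
k=5 load: inc=0.110204, refl=0.110204·0.714286=0.0787; V=1.469388+0.110204+0.078717=1.6583
k=6 src: inc=0.078717, refl=0.078717·0.600000=0.0472; V=1.579592+0.078717+0.047230=1.7055
k=7 load: inc=0.047230, refl=0.047230·0.714286=0.0337; V=1.658309+0.047230+0.033736=1.7393
k=8 src: inc=0.033736, refl=0.033736·0.600000=0.0202; V=1.705539+0.033736+0.020242=1.7595
k=9 load: inc=0.020242, refl=0.020242·0.714286=0.0145; V=1.739275+0.020242+0.014458=1.7740

0 0 source 0.6000
1 4 load 1.0286
2 8 source 1.2857
3 12 load 1.4694
4 16 source 1.5796
5 20 load 1.6583
6 24 source 1.7055
7 28 load 1.7393
8 32 source 1.7595
9 36 load 1.7740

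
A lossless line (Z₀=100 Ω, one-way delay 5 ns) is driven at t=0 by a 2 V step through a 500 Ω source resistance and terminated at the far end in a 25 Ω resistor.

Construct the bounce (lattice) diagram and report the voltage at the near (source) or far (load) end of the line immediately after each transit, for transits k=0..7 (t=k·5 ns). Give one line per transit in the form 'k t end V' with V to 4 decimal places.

0 0 source 0.3333
1 5 load 0.1333
2 10 source 0.0000
3 15 load 0.0800
4 20 source 0.1333
5 25 load 0.1013
6 30 source 0.0800
7 35 load 0.0928

Γ_L=-0.600000, Γ_S=0.666667; launch V₁=2·100/600=0.333333
k=0 src: V=0.3333
k=1 load: inc=0.333333, refl=0.333333·-0.600000=-0.2000; V=0.000000+0.333333+-0.200000=0.1333
k=2 src: inc=-0.200000, refl=-0.200000·0.666667=-0.1333; V=0.333333+-0.200000+-0.133333=0.0000
k=3 load: inc=-0.133333, refl=-0.133333·-0.600000=0.0800; V=0.133333+-0.133333+0.080000=0.0800
k=4 src: inc=0.080000, refl=0.080000·0.666667=0.0533; V=0.000000+0.080000+0.053333=0.1333
k=5 load: inc=0.053333, refl=0.053333·-0.600000=-0.0320; V=0.080000+0.053333+-0.032000=0.1013
k=6 src: inc=-0.032000, refl=-0.032000·0.666667=-0.0213; V=0.133333+-0.032000+-0.021333=0.0800
k=7 load: inc=-0.021333, refl=-0.021333·-0.600000=0.0128; V=0.101333+-0.021333+0.012800=0.0928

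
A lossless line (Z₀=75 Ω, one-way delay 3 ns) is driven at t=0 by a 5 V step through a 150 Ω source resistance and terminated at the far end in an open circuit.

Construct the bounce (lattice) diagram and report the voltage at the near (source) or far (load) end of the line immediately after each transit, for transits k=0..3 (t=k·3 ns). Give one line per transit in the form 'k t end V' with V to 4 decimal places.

0 0 source 1.6667
1 3 load 3.3333
2 6 source 3.8889
3 9 load 4.4444

Γ_L=1.000000, Γ_S=0.333333; launch V₁=5·75/225=1.666667
k=0 src: V=1.6667
k=1 load: inc=1.666667, refl=1.666667·1.000000=1.6667; V=0.000000+1.666667+1.666667=3.3333
k=2 src: inc=1.666667, refl=1.666667·0.333333=0.5556; V=1.666667+1.666667+0.555556=3.8889
k=3 load: inc=0.555556, refl=0.555556·1.000000=0.5556; V=3.333333+0.555556+0.555556=4.4444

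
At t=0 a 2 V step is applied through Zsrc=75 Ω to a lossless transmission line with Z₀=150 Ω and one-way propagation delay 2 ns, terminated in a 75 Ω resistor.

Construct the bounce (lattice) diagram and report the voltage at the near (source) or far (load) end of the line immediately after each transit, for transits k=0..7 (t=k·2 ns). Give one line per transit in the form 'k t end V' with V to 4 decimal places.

0 0 source 1.3333
1 2 load 0.8889
2 4 source 1.0370
3 6 load 0.9877
4 8 source 1.0041
5 10 load 0.9986
6 12 source 1.0005
7 14 load 0.9998

Γ_L=-0.333333, Γ_S=-0.333333; launch V₁=2·150/225=1.333333
k=0 src: V=1.3333
k=1 load: inc=1.333333, refl=1.333333·-0.333333=-0.4444; V=0.000000+1.333333+-0.444444=0.8889
k=2 src: inc=-0.444444, refl=-0.444444·-0.333333=0.1481; V=1.333333+-0.444444+0.148148=1.0370
k=3 load: inc=0.148148, refl=0.148148·-0.333333=-0.0494; V=0.888889+0.148148+-0.049383=0.9877
k=4 src: inc=-0.049383, refl=-0.049383·-0.333333=0.0165; V=1.037037+-0.049383+0.016461=1.0041
k=5 load: inc=0.016461, refl=0.016461·-0.333333=-0.0055; V=0.987654+0.016461+-0.005487=0.9986
k=6 src: inc=-0.005487, refl=-0.005487·-0.333333=0.0018; V=1.004115+-0.005487+0.001829=1.0005
k=7 load: inc=0.001829, refl=0.001829·-0.333333=-0.0006; V=0.998628+0.001829+-0.000610=0.9998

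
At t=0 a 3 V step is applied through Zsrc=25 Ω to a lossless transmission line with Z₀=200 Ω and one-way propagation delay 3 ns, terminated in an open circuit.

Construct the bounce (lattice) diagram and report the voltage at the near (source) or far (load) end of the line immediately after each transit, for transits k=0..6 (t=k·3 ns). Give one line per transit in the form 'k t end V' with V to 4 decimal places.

Γ_L=1.000000, Γ_S=-0.777778; launch V₁=3·200/225=2.666667
k=0 src: V=2.6667
k=1 load: inc=2.666667, refl=2.666667·1.000000=2.6667; V=0.000000+2.666667+2.666667=5.3333
k=2 src: inc=2.666667, refl=2.666667·-0.777778=-2.0741; V=2.666667+2.666667+-2.074074=3.2593
k=3 load: inc=-2.074074, refl=-2.074074·1.000000=-2.0741; V=5.333333+-2.074074+-2.074074=1.1852
k=4 src: inc=-2.074074, refl=-2.074074·-0.777778=1.6132; V=3.259259+-2.074074+1.613169=2.7984
k=5 load: inc=1.613169, refl=1.613169·1.000000=1.6132; V=1.185185+1.613169+1.613169=4.4115
k=6 src: inc=1.613169, refl=1.613169·-0.777778=-1.2547; V=2.798354+1.613169+-1.254687=3.1568

0 0 source 2.6667
1 3 load 5.3333
2 6 source 3.2593
3 9 load 1.1852
4 12 source 2.7984
5 15 load 4.4115
6 18 source 3.1568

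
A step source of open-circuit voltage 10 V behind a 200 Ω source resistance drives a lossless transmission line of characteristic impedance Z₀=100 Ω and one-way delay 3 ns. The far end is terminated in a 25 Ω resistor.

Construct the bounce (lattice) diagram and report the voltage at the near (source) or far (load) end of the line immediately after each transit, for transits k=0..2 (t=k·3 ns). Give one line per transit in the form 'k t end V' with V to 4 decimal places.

Γ_L=-0.600000, Γ_S=0.333333; launch V₁=10·100/300=3.333333
k=0 src: V=3.3333
k=1 load: inc=3.333333, refl=3.333333·-0.600000=-2.0000; V=0.000000+3.333333+-2.000000=1.3333
k=2 src: inc=-2.000000, refl=-2.000000·0.333333=-0.6667; V=3.333333+-2.000000+-0.666667=0.6667

0 0 source 3.3333
1 3 load 1.3333
2 6 source 0.6667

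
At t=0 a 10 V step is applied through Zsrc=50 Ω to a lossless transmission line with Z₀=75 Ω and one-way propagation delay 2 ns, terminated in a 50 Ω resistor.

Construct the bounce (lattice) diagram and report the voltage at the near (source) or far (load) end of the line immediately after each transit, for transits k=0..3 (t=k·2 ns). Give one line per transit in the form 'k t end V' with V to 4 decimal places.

0 0 source 6.0000
1 2 load 4.8000
2 4 source 5.0400
3 6 load 4.9920

Γ_L=-0.200000, Γ_S=-0.200000; launch V₁=10·75/125=6.000000
k=0 src: V=6.0000
k=1 load: inc=6.000000, refl=6.000000·-0.200000=-1.2000; V=0.000000+6.000000+-1.200000=4.8000
k=2 src: inc=-1.200000, refl=-1.200000·-0.200000=0.2400; V=6.000000+-1.200000+0.240000=5.0400
k=3 load: inc=0.240000, refl=0.240000·-0.200000=-0.0480; V=4.800000+0.240000+-0.048000=4.9920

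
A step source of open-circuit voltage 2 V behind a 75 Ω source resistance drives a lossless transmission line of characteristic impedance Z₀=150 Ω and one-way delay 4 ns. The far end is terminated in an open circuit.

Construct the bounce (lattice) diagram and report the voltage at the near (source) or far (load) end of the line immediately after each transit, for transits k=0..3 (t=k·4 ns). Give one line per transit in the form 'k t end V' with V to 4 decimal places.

0 0 source 1.3333
1 4 load 2.6667
2 8 source 2.2222
3 12 load 1.7778

Γ_L=1.000000, Γ_S=-0.333333; launch V₁=2·150/225=1.333333
k=0 src: V=1.3333
k=1 load: inc=1.333333, refl=1.333333·1.000000=1.3333; V=0.000000+1.333333+1.333333=2.6667
k=2 src: inc=1.333333, refl=1.333333·-0.333333=-0.4444; V=1.333333+1.333333+-0.444444=2.2222
k=3 load: inc=-0.444444, refl=-0.444444·1.000000=-0.4444; V=2.666667+-0.444444+-0.444444=1.7778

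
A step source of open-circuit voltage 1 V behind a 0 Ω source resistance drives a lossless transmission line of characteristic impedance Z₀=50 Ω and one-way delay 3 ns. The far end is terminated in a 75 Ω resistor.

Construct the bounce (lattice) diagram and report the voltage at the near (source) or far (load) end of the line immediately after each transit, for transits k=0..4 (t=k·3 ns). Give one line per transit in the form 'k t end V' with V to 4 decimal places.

0 0 source 1.0000
1 3 load 1.2000
2 6 source 1.0000
3 9 load 0.9600
4 12 source 1.0000

Γ_L=0.200000, Γ_S=-1.000000; launch V₁=1·50/50=1.000000
k=0 src: V=1.0000
k=1 load: inc=1.000000, refl=1.000000·0.200000=0.2000; V=0.000000+1.000000+0.200000=1.2000
k=2 src: inc=0.200000, refl=0.200000·-1.000000=-0.2000; V=1.000000+0.200000+-0.200000=1.0000
k=3 load: inc=-0.200000, refl=-0.200000·0.200000=-0.0400; V=1.200000+-0.200000+-0.040000=0.9600
k=4 src: inc=-0.040000, refl=-0.040000·-1.000000=0.0400; V=1.000000+-0.040000+0.040000=1.0000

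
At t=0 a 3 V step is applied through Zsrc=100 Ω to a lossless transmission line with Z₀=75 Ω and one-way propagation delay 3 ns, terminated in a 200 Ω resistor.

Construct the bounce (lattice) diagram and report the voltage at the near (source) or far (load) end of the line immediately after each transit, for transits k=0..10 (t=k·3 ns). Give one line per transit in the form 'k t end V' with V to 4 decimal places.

0 0 source 1.2857
1 3 load 1.8701
2 6 source 1.9536
3 9 load 1.9916
4 12 source 1.9970
5 15 load 1.9995
6 18 source 1.9998
7 21 load 2.0000
8 24 source 2.0000
9 27 load 2.0000
10 30 source 2.0000

Γ_L=0.454545, Γ_S=0.142857; launch V₁=3·75/175=1.285714
k=0 src: V=1.2857
k=1 load: inc=1.285714, refl=1.285714·0.454545=0.5844; V=0.000000+1.285714+0.584416=1.8701
k=2 src: inc=0.584416, refl=0.584416·0.142857=0.0835; V=1.285714+0.584416+0.083488=1.9536
k=3 load: inc=0.083488, refl=0.083488·0.454545=0.0379; V=1.870130+0.083488+0.037949=1.9916
k=4 src: inc=0.037949, refl=0.037949·0.142857=0.0054; V=1.953618+0.037949+0.005421=1.9970
k=5 load: inc=0.005421, refl=0.005421·0.454545=0.0025; V=1.991567+0.005421+0.002464=1.9995
k=6 src: inc=0.002464, refl=0.002464·0.142857=0.0004; V=1.996988+0.002464+0.000352=1.9998
k=7 load: inc=0.000352, refl=0.000352·0.454545=0.0002; V=1.999452+0.000352+0.000160=2.0000
k=8 src: inc=0.000160, refl=0.000160·0.142857=0.0000; V=1.999804+0.000160+0.000023=2.0000
k=9 load: inc=0.000023, refl=0.000023·0.454545=0.0000; V=1.999964+0.000023+0.000010=2.0000
k=10 src: inc=0.000010, refl=0.000010·0.142857=0.0000; V=1.999987+0.000010+0.000001=2.0000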